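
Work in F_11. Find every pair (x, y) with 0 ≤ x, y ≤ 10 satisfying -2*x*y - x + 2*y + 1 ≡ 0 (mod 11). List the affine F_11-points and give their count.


Affine F_11-points: {(0, 5), (1, 0), (1, 1), (1, 2), (1, 3), (1, 4), (1, 5), (1, 6), (1, 7), (1, 8), (1, 9), (1, 10), (2, 5), (3, 5), (4, 5), (5, 5), (6, 5), (7, 5), (8, 5), (9, 5), (10, 5)}; count = 21.

For each of the 121 pairs (x, y) ∈ F_11², evaluate f(x, y) mod 11. Record the zeros.
  x = 0: [0↦1, 1↦3, 2↦5, 3↦7, 4↦9, 5↦0, 6↦2, 7↦4, 8↦6, 9↦8, 10↦10]  zeros at y ∈ {5}
  x = 1: [0↦0, 1↦0, 2↦0, 3↦0, 4↦0, 5↦0, 6↦0, 7↦0, 8↦0, 9↦0, 10↦0]  zeros at y ∈ {0, 1, 2, 3, 4, 5, 6, 7, 8, 9, 10}
  x = 2: [0↦10, 1↦8, 2↦6, 3↦4, 4↦2, 5↦0, 6↦9, 7↦7, 8↦5, 9↦3, 10↦1]  zeros at y ∈ {5}
  x = 3: [0↦9, 1↦5, 2↦1, 3↦8, 4↦4, 5↦0, 6↦7, 7↦3, 8↦10, 9↦6, 10↦2]  zeros at y ∈ {5}
  x = 4: [0↦8, 1↦2, 2↦7, 3↦1, 4↦6, 5↦0, 6↦5, 7↦10, 8↦4, 9↦9, 10↦3]  zeros at y ∈ {5}
  x = 5: [0↦7, 1↦10, 2↦2, 3↦5, 4↦8, 5↦0, 6↦3, 7↦6, 8↦9, 9↦1, 10↦4]  zeros at y ∈ {5}
  x = 6: [0↦6, 1↦7, 2↦8, 3↦9, 4↦10, 5↦0, 6↦1, 7↦2, 8↦3, 9↦4, 10↦5]  zeros at y ∈ {5}
  x = 7: [0↦5, 1↦4, 2↦3, 3↦2, 4↦1, 5↦0, 6↦10, 7↦9, 8↦8, 9↦7, 10↦6]  zeros at y ∈ {5}
  x = 8: [0↦4, 1↦1, 2↦9, 3↦6, 4↦3, 5↦0, 6↦8, 7↦5, 8↦2, 9↦10, 10↦7]  zeros at y ∈ {5}
  x = 9: [0↦3, 1↦9, 2↦4, 3↦10, 4↦5, 5↦0, 6↦6, 7↦1, 8↦7, 9↦2, 10↦8]  zeros at y ∈ {5}
  x = 10: [0↦2, 1↦6, 2↦10, 3↦3, 4↦7, 5↦0, 6↦4, 7↦8, 8↦1, 9↦5, 10↦9]  zeros at y ∈ {5}
Collecting zeros: affine points = {(0, 5), (1, 0), (1, 1), (1, 2), (1, 3), (1, 4), (1, 5), (1, 6), (1, 7), (1, 8), (1, 9), (1, 10), (2, 5), (3, 5), (4, 5), (5, 5), (6, 5), (7, 5), (8, 5), (9, 5), (10, 5)}.
Total count |C(F_11)_aff| = 21.


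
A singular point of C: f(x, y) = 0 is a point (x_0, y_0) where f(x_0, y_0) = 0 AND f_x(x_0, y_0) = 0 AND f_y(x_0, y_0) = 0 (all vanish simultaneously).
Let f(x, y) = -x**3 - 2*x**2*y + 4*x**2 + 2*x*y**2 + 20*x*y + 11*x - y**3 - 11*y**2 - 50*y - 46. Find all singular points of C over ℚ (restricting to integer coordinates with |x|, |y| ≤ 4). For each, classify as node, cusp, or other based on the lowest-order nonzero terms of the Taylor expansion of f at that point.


Singular points: {(3, -2)}; classification: node.

Compute partial derivatives:
  f_x = -3*x**2 - 4*x*y + 8*x + 2*y**2 + 20*y + 11.
  f_y = -2*x**2 + 4*x*y + 20*x - 3*y**2 - 22*y - 50.
Scan x_0 ∈ {−4, ..., 4}. For each x_0, f_y(x_0, y) is a polynomial in y; find its integer roots y ∈ {−4, ..., 4}, then test f_x and f at those candidates.
  x = -4: f_y(-4, y) = -3*y**2 - 38*y - 162; no integer root y with |y| ≤ 4.
  x = -3: f_y(-3, y) = -3*y**2 - 34*y - 128; no integer root y with |y| ≤ 4.
  x = -2: f_y(-2, y) = -3*y**2 - 30*y - 98; no integer root y with |y| ≤ 4.
  x = -1: f_y(-1, y) = -3*y**2 - 26*y - 72; no integer root y with |y| ≤ 4.
  x = 0: f_y(0, y) = -3*y**2 - 22*y - 50; no integer root y with |y| ≤ 4.
  x = 1: f_y(1, y) = -3*y**2 - 18*y - 32; no integer root y with |y| ≤ 4.
  x = 2: f_y(2, y) = -3*y**2 - 14*y - 18; no integer root y with |y| ≤ 4.
  x = 3: f_y(3, y) = -3*y**2 - 10*y - 8; vanishes at y ∈ {-2}. (3, -2): f_x = 0, f = 0 — SINGULAR.
  x = 4: f_y(4, y) = -3*y**2 - 6*y - 2; no integer root y with |y| ≤ 4.
Only singular point on the grid: (3, -2).
Classify: substitute x = 3 + u, y = -2 + v and expand: f = -u**3 - 2*u**2*v - u**2 + 2*u*v**2 - v**3 + v**2.
No constant or linear terms (consistent with a singular point). Quadratic part: -u**2 + v**2. Cubic part: -u**3 - 2*u**2*v + 2*u*v**2 - v**3.
The quadratic part v**2 - u**2 = (v − u)(v + u) splits into two distinct linear factors, so there are two distinct tangent lines y − -2 = ±(x − 3) — this is a node (ordinary double point).
Classification: node.


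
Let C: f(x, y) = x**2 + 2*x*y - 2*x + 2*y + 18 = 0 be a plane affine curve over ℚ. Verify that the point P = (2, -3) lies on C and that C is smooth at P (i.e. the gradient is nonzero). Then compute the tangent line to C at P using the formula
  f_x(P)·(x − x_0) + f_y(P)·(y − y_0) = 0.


Tangent line at P: -4*x + 6*y + 26 = 0.

Step 1: f(2, -3) = 0, so P lies on C.
Step 2: partial derivatives
  f_x(x, y) = 2*x + 2*y - 2, f_y(x, y) = 2*x + 2.
  f_x(P) = -4, f_y(P) = 6 (gradient nonzero, so P is smooth).
Step 3: tangent line at P: -4·(x − 2) + 6·(y − -3) = 0.
Expanding: -4*x + 6*y + 26 = 0.


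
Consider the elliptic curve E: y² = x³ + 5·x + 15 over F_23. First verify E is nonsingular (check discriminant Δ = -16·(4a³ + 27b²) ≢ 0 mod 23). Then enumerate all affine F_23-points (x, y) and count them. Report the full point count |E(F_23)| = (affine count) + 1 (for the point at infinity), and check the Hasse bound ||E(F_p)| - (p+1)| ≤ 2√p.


Affine points = {(5, 2), (5, 21), (6, 10), (6, 13), (7, 5), (7, 18), (12, 3), (12, 20), (13, 0), (14, 0), (18, 7), (18, 16), (19, 0), (22, 3), (22, 20)}; affine count = 15; |E(F_23)| = 16.

Discriminant check: Δ ∝ 4a³ + 27b² = 4·5³ + 27·15² = 4·125 + 27·225 ≡ 20 (mod 23). Nonzero ⇒ E is nonsingular.
For each x ∈ F_23, compute rhs = x³ + 5·x + 15 mod 23, then count y ∈ F_23 with y² ≡ rhs.
  x = 0: rhs = 15, matching y values: none (0 points).
  x = 1: rhs = 21, matching y values: none (0 points).
  x = 2: rhs = 10, matching y values: none (0 points).
  x = 3: rhs = 11, matching y values: none (0 points).
  x = 4: rhs = 7, matching y values: none (0 points).
  x = 5: rhs = 4, matching y values: 2, 21 (2 points).
  x = 6: rhs = 8, matching y values: 10, 13 (2 points).
  x = 7: rhs = 2, matching y values: 5, 18 (2 points).
  x = 8: rhs = 15, matching y values: none (0 points).
  x = 9: rhs = 7, matching y values: none (0 points).
  x = 10: rhs = 7, matching y values: none (0 points).
  x = 11: rhs = 21, matching y values: none (0 points).
  x = 12: rhs = 9, matching y values: 3, 20 (2 points).
  x = 13: rhs = 0, matching y values: 0 (1 points).
  x = 14: rhs = 0, matching y values: 0 (1 points).
  x = 15: rhs = 15, matching y values: none (0 points).
  x = 16: rhs = 5, matching y values: none (0 points).
  x = 17: rhs = 22, matching y values: none (0 points).
  x = 18: rhs = 3, matching y values: 7, 16 (2 points).
  x = 19: rhs = 0, matching y values: 0 (1 points).
  x = 20: rhs = 19, matching y values: none (0 points).
  x = 21: rhs = 20, matching y values: none (0 points).
  x = 22: rhs = 9, matching y values: 3, 20 (2 points).
Total affine count: 15.
Full point count |E(F_23)| = 15 + 1 = 16.
Hasse bound: |16 − (23+1)| = |-8| = 8 ≤ 2√23 ≈ 9.5917 ✓.


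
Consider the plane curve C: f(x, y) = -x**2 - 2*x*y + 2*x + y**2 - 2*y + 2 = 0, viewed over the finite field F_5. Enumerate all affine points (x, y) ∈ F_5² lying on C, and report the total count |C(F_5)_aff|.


Affine F_5-points: {(0, 3), (0, 4), (1, 1), (1, 3), (4, 1), (4, 4)}; count = 6.

For each of the 25 pairs (x, y) ∈ F_5², evaluate f(x, y) mod 5. Record the zeros.
  x = 0: [0↦2, 1↦1, 2↦2, 3↦0, 4↦0]  zeros at y ∈ {3, 4}
  x = 1: [0↦3, 1↦0, 2↦4, 3↦0, 4↦3]  zeros at y ∈ {1, 3}
  x = 2: [0↦2, 1↦2, 2↦4, 3↦3, 4↦4]  zeros at y ∈ ∅
  x = 3: [0↦4, 1↦2, 2↦2, 3↦4, 4↦3]  zeros at y ∈ ∅
  x = 4: [0↦4, 1↦0, 2↦3, 3↦3, 4↦0]  zeros at y ∈ {1, 4}
Collecting zeros: affine points = {(0, 3), (0, 4), (1, 1), (1, 3), (4, 1), (4, 4)}.
Total count |C(F_5)_aff| = 6.


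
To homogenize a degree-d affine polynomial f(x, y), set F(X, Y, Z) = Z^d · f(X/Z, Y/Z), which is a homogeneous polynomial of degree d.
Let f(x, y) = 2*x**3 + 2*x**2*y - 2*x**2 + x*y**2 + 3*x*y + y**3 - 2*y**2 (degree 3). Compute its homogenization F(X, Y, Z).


F(X, Y, Z) = 2*X**3 + 2*X**2*Y - 2*X**2*Z + X*Y**2 + 3*X*Y*Z + Y**3 - 2*Y**2*Z

deg(f) = 3.
Substitute x = X/Z, y = Y/Z into f, then multiply by Z^3.
  monomial 2·x^3·y^0 ↦ 2·X^3·Y^0·Z^0.
  monomial 2·x^2·y^1 ↦ 2·X^2·Y^1·Z^0.
  monomial -2·x^2·y^0 ↦ -2·X^2·Y^0·Z^1.
  monomial 1·x^1·y^2 ↦ 1·X^1·Y^2·Z^0.
  monomial 3·x^1·y^1 ↦ 3·X^1·Y^1·Z^1.
  monomial 1·x^0·y^3 ↦ 1·X^0·Y^3·Z^0.
  monomial -2·x^0·y^2 ↦ -2·X^0·Y^2·Z^1.
Collecting: F(X, Y, Z) = 2*X**3 + 2*X**2*Y - 2*X**2*Z + X*Y**2 + 3*X*Y*Z + Y**3 - 2*Y**2*Z.


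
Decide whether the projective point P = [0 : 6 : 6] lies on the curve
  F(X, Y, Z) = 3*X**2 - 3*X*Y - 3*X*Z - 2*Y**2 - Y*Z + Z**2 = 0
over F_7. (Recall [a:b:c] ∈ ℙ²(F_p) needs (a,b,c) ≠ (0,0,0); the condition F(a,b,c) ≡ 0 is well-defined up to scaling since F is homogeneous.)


F(0,6,6) ≡ 5 (mod 7); P is NOT on the curve.

Evaluate F(0, 6, 6) term-by-term (mod 7).
  3*X**2 ↦ 3·0·1·1 = 0
  -3*X*Y ↦ -3·0·6·1 = 0
  -3*X*Z ↦ -3·0·1·6 = 0
  -2*Y**2 ↦ -2·1·36·1 = -72
  -Y*Z ↦ -1·1·6·6 = -36
  Z**2 ↦ 1·1·1·36 = 36
Sum: F(0, 6, 6) = (0) + (0) + (0) + (-72) + (-36) + (36) = -72.
Reducing mod 7: -72 ≡ 5 (mod 7).
Since F(a, b, c) ≡ 5 ≠ 0 (mod 7), P does NOT lie on the curve.


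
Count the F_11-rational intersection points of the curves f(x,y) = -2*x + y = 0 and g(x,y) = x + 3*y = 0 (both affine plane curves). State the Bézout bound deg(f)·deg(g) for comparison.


Common zeros: {(0, 0)}; count = 1; Bézout bound = 1.

deg(f) = 1, deg(g) = 1, so Bézout bound = 1.
Scan x ∈ F_11. For each x, list the y ∈ F_11 with f(x, y) ≡ 0 and those with g(x, y) ≡ 0 (mod 11); the common zeros in that column are the intersection.
  x = 0: f ≡ 0 at y ∈ {0}; g ≡ 0 at y ∈ {0}; common: {0}.
  x = 1: f ≡ 0 at y ∈ {2}; g ≡ 0 at y ∈ {7}; common: ∅.
  x = 2: f ≡ 0 at y ∈ {4}; g ≡ 0 at y ∈ {3}; common: ∅.
  x = 3: f ≡ 0 at y ∈ {6}; g ≡ 0 at y ∈ {10}; common: ∅.
  x = 4: f ≡ 0 at y ∈ {8}; g ≡ 0 at y ∈ {6}; common: ∅.
  x = 5: f ≡ 0 at y ∈ {10}; g ≡ 0 at y ∈ {2}; common: ∅.
  x = 6: f ≡ 0 at y ∈ {1}; g ≡ 0 at y ∈ {9}; common: ∅.
  x = 7: f ≡ 0 at y ∈ {3}; g ≡ 0 at y ∈ {5}; common: ∅.
  x = 8: f ≡ 0 at y ∈ {5}; g ≡ 0 at y ∈ {1}; common: ∅.
  x = 9: f ≡ 0 at y ∈ {7}; g ≡ 0 at y ∈ {8}; common: ∅.
  x = 10: f ≡ 0 at y ∈ {9}; g ≡ 0 at y ∈ {4}; common: ∅.
Collecting: common zeros = {(0, 0)}, so the count is 1.
Comparison with the Bézout bound: 1 ≤ 1 = deg(f)·deg(g), as expected for curves with no common component (the bound is attained).


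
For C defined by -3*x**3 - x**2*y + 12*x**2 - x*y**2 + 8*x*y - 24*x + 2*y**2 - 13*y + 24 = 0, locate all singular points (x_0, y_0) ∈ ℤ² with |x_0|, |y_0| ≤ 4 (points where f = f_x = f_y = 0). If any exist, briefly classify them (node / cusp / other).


Singular points: {(1, 3)}; classification: cusp.

Compute partial derivatives:
  f_x = -9*x**2 - 2*x*y + 24*x - y**2 + 8*y - 24.
  f_y = -x**2 - 2*x*y + 8*x + 4*y - 13.
Scan x_0 ∈ {−4, ..., 4}. For each x_0, f_y(x_0, y) is a polynomial in y; find its integer roots y ∈ {−4, ..., 4}, then test f_x and f at those candidates.
  x = -4: f_y(-4, y) = 12*y - 61; no integer root y with |y| ≤ 4.
  x = -3: f_y(-3, y) = 10*y - 46; no integer root y with |y| ≤ 4.
  x = -2: f_y(-2, y) = 8*y - 33; no integer root y with |y| ≤ 4.
  x = -1: f_y(-1, y) = 6*y - 22; no integer root y with |y| ≤ 4.
  x = 0: f_y(0, y) = 4*y - 13; no integer root y with |y| ≤ 4.
  x = 1: f_y(1, y) = 2*y - 6; vanishes at y ∈ {3}. (1, 3): f_x = 0, f = 0 — SINGULAR.
  x = 2: f_y(2, y) = -1; no integer root y with |y| ≤ 4.
  x = 3: f_y(3, y) = 2 - 2*y; vanishes at y ∈ {1}. (3, 1): f_x = -32 ≠ 0.
  x = 4: f_y(4, y) = 3 - 4*y; no integer root y with |y| ≤ 4.
Only singular point on the grid: (1, 3).
Classify: substitute x = 1 + u, y = 3 + v and expand: f = -3*u**3 - u**2*v - u*v**2 + v**2.
No constant or linear terms (consistent with a singular point). Quadratic part: v**2. Cubic part: -3*u**3 - u**2*v - u*v**2.
The quadratic part v**2 is a perfect square, so there is a single (double) tangent line v = 0, i.e. y = 3. Restricting the cubic part to that line (v = 0) leaves -3*u**3 ≠ 0, so f is not divisible by v and the branch is v² ≈ 3*u**3 to lowest order — this is a cusp.
Classification: cusp.


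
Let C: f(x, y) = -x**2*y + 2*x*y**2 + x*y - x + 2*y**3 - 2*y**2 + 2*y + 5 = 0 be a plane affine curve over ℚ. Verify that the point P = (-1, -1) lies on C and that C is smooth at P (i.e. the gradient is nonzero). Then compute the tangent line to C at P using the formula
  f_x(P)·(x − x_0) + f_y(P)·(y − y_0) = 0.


Tangent line at P: -2*x + 14*y + 12 = 0.

Step 1: f(-1, -1) = 0, so P lies on C.
Step 2: partial derivatives
  f_x(x, y) = -2*x*y + 2*y**2 + y - 1, f_y(x, y) = -x**2 + 4*x*y + x + 6*y**2 - 4*y + 2.
  f_x(P) = -2, f_y(P) = 14 (gradient nonzero, so P is smooth).
Step 3: tangent line at P: -2·(x − -1) + 14·(y − -1) = 0.
Expanding: -2*x + 14*y + 12 = 0.


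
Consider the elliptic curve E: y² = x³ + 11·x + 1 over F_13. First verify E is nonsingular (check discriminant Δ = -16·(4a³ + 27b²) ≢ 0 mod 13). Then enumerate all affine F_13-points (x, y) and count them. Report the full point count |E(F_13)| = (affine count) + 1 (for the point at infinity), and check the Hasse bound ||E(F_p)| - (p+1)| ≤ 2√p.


Affine points = {(0, 1), (0, 12), (1, 0), (3, 3), (3, 10), (5, 5), (5, 8), (6, 6), (6, 7), (8, 4), (8, 9), (9, 6), (9, 7), (11, 6), (11, 7)}; affine count = 15; |E(F_13)| = 16.

Discriminant check: Δ ∝ 4a³ + 27b² = 4·11³ + 27·1² = 4·1331 + 27·1 ≡ 8 (mod 13). Nonzero ⇒ E is nonsingular.
For each x ∈ F_13, compute rhs = x³ + 11·x + 1 mod 13, then count y ∈ F_13 with y² ≡ rhs.
  x = 0: rhs = 1, matching y values: 1, 12 (2 points).
  x = 1: rhs = 0, matching y values: 0 (1 points).
  x = 2: rhs = 5, matching y values: none (0 points).
  x = 3: rhs = 9, matching y values: 3, 10 (2 points).
  x = 4: rhs = 5, matching y values: none (0 points).
  x = 5: rhs = 12, matching y values: 5, 8 (2 points).
  x = 6: rhs = 10, matching y values: 6, 7 (2 points).
  x = 7: rhs = 5, matching y values: none (0 points).
  x = 8: rhs = 3, matching y values: 4, 9 (2 points).
  x = 9: rhs = 10, matching y values: 6, 7 (2 points).
  x = 10: rhs = 6, matching y values: none (0 points).
  x = 11: rhs = 10, matching y values: 6, 7 (2 points).
  x = 12: rhs = 2, matching y values: none (0 points).
Total affine count: 15.
Full point count |E(F_13)| = 15 + 1 = 16.
Hasse bound: |16 − (13+1)| = |2| = 2 ≤ 2√13 ≈ 7.2111 ✓.


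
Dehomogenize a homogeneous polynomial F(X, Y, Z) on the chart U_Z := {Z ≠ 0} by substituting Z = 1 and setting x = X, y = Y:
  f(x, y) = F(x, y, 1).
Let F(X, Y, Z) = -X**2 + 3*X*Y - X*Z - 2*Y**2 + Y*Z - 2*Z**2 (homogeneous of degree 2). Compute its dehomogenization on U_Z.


f(x, y) = -x**2 + 3*x*y - x - 2*y**2 + y - 2

On U_Z we set Z = 1. Each monomial c·X^i·Y^j·Z^k in F becomes c·x^i·y^j·1^k = c·x^i·y^j.
Substituting Z = 1: F(X, Y, 1) = -x**2 + 3*x*y - x - 2*y**2 + y - 2.
Note: deg(f) ≤ deg(F) = 2; strict inequality happens when F is divisible by Z (lost terms).


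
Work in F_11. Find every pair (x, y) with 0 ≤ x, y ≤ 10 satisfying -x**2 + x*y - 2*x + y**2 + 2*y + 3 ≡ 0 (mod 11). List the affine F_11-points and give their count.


Affine F_11-points: {(0, 2), (0, 7), (1, 0), (1, 8), (2, 1), (2, 6), (5, 7), (5, 8), (8, 0), (8, 1)}; count = 10.

For each of the 121 pairs (x, y) ∈ F_11², evaluate f(x, y) mod 11. Record the zeros.
  x = 0: [0↦3, 1↦6, 2↦0, 3↦7, 4↦5, 5↦5, 6↦7, 7↦0, 8↦6, 9↦3, 10↦2]  zeros at y ∈ {2, 7}
  x = 1: [0↦0, 1↦4, 2↦10, 3↦7, 4↦6, 5↦7, 6↦10, 7↦4, 8↦0, 9↦9, 10↦9]  zeros at y ∈ {0, 8}
  x = 2: [0↦6, 1↦0, 2↦7, 3↦5, 4↦5, 5↦7, 6↦0, 7↦6, 8↦3, 9↦2, 10↦3]  zeros at y ∈ {1, 6}
  x = 3: [0↦10, 1↦5, 2↦2, 3↦1, 4↦2, 5↦5, 6↦10, 7↦6, 8↦4, 9↦4, 10↦6]  zeros at y ∈ ∅
  x = 4: [0↦1, 1↦8, 2↦6, 3↦6, 4↦8, 5↦1, 6↦7, 7↦4, 8↦3, 9↦4, 10↦7]  zeros at y ∈ ∅
  x = 5: [0↦1, 1↦9, 2↦8, 3↦9, 4↦1, 5↦6, 6↦2, 7↦0, 8↦0, 9↦2, 10↦6]  zeros at y ∈ {7, 8}
  x = 6: [0↦10, 1↦8, 2↦8, 3↦10, 4↦3, 5↦9, 6↦6, 7↦5, 8↦6, 9↦9, 10↦3]  zeros at y ∈ ∅
  x = 7: [0↦6, 1↦5, 2↦6, 3↦9, 4↦3, 5↦10, 6↦8, 7↦8, 8↦10, 9↦3, 10↦9]  zeros at y ∈ ∅
  x = 8: [0↦0, 1↦0, 2↦2, 3↦6, 4↦1, 5↦9, 6↦8, 7↦9, 8↦1, 9↦6, 10↦2]  zeros at y ∈ {0, 1}
  x = 9: [0↦3, 1↦4, 2↦7, 3↦1, 4↦8, 5↦6, 6↦6, 7↦8, 8↦1, 9↦7, 10↦4]  zeros at y ∈ ∅
  x = 10: [0↦4, 1↦6, 2↦10, 3↦5, 4↦2, 5↦1, 6↦2, 7↦5, 8↦10, 9↦6, 10↦4]  zeros at y ∈ ∅
Collecting zeros: affine points = {(0, 2), (0, 7), (1, 0), (1, 8), (2, 1), (2, 6), (5, 7), (5, 8), (8, 0), (8, 1)}.
Total count |C(F_11)_aff| = 10.


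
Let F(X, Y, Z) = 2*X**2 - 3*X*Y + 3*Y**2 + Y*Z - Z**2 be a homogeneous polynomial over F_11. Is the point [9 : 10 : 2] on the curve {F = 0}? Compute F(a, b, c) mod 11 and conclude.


F(9,10,2) ≡ 10 (mod 11); P is NOT on the curve.

Evaluate F(9, 10, 2) term-by-term (mod 11).
  2*X**2 ↦ 2·81·1·1 = 162
  -3*X*Y ↦ -3·9·10·1 = -270
  3*Y**2 ↦ 3·1·100·1 = 300
  Y*Z ↦ 1·1·10·2 = 20
  -Z**2 ↦ -1·1·1·4 = -4
Sum: F(9, 10, 2) = (162) + (-270) + (300) + (20) + (-4) = 208.
Reducing mod 11: 208 ≡ 10 (mod 11).
Since F(a, b, c) ≡ 10 ≠ 0 (mod 11), P does NOT lie on the curve.


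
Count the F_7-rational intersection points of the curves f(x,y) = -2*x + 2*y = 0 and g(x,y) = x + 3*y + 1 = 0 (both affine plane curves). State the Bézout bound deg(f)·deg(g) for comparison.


Common zeros: {(5, 5)}; count = 1; Bézout bound = 1.

deg(f) = 1, deg(g) = 1, so Bézout bound = 1.
Scan x ∈ F_7. For each x, list the y ∈ F_7 with f(x, y) ≡ 0 and those with g(x, y) ≡ 0 (mod 7); the common zeros in that column are the intersection.
  x = 0: f ≡ 0 at y ∈ {0}; g ≡ 0 at y ∈ {2}; common: ∅.
  x = 1: f ≡ 0 at y ∈ {1}; g ≡ 0 at y ∈ {4}; common: ∅.
  x = 2: f ≡ 0 at y ∈ {2}; g ≡ 0 at y ∈ {6}; common: ∅.
  x = 3: f ≡ 0 at y ∈ {3}; g ≡ 0 at y ∈ {1}; common: ∅.
  x = 4: f ≡ 0 at y ∈ {4}; g ≡ 0 at y ∈ {3}; common: ∅.
  x = 5: f ≡ 0 at y ∈ {5}; g ≡ 0 at y ∈ {5}; common: {5}.
  x = 6: f ≡ 0 at y ∈ {6}; g ≡ 0 at y ∈ {0}; common: ∅.
Collecting: common zeros = {(5, 5)}, so the count is 1.
Comparison with the Bézout bound: 1 ≤ 1 = deg(f)·deg(g), as expected for curves with no common component (the bound is attained).


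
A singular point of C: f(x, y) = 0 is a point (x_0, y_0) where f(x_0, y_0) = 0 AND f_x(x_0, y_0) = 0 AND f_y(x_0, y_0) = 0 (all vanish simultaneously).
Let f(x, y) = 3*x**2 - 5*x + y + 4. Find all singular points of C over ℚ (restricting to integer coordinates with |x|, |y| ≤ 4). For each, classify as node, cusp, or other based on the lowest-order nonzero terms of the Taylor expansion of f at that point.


No singular points in the scanned grid; C is smooth there.

Compute partial derivatives:
  f_x = 6*x - 5.
  f_y = 1.
f_y = 1 is a nonzero constant, so f_y never vanishes: no point (x, y) can satisfy f = f_x = f_y = 0. In particular no (x, y) ∈ {−4, ..., 4}² is singular; the curve is smooth.


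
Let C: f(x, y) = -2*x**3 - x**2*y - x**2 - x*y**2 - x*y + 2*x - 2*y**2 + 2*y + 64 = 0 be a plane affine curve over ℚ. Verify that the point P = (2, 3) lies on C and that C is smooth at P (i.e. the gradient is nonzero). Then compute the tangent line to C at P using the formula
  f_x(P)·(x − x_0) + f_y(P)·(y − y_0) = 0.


Tangent line at P: -50*x - 28*y + 184 = 0.

Step 1: f(2, 3) = 0, so P lies on C.
Step 2: partial derivatives
  f_x(x, y) = -6*x**2 - 2*x*y - 2*x - y**2 - y + 2, f_y(x, y) = -x**2 - 2*x*y - x - 4*y + 2.
  f_x(P) = -50, f_y(P) = -28 (gradient nonzero, so P is smooth).
Step 3: tangent line at P: -50·(x − 2) + -28·(y − 3) = 0.
Expanding: -50*x - 28*y + 184 = 0.


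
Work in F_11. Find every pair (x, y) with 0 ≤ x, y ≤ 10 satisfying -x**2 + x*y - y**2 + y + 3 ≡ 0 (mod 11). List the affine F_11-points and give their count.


Affine F_11-points: {(1, 6), (1, 7), (2, 5), (2, 9), (3, 5), (3, 10), (5, 0), (5, 6), (6, 0), (6, 7), (7, 9), (7, 10)}; count = 12.

For each of the 121 pairs (x, y) ∈ F_11², evaluate f(x, y) mod 11. Record the zeros.
  x = 0: [0↦3, 1↦3, 2↦1, 3↦8, 4↦2, 5↦5, 6↦6, 7↦5, 8↦2, 9↦8, 10↦1]  zeros at y ∈ ∅
  x = 1: [0↦2, 1↦3, 2↦2, 3↦10, 4↦5, 5↦9, 6↦0, 7↦0, 8↦9, 9↦5, 10↦10]  zeros at y ∈ {6, 7}
  x = 2: [0↦10, 1↦1, 2↦1, 3↦10, 4↦6, 5↦0, 6↦3, 7↦4, 8↦3, 9↦0, 10↦6]  zeros at y ∈ {5, 9}
  x = 3: [0↦5, 1↦8, 2↦9, 3↦8, 4↦5, 5↦0, 6↦4, 7↦6, 8↦6, 9↦4, 10↦0]  zeros at y ∈ {5, 10}
  x = 4: [0↦9, 1↦2, 2↦4, 3↦4, 4↦2, 5↦9, 6↦3, 7↦6, 8↦7, 9↦6, 10↦3]  zeros at y ∈ ∅
  x = 5: [0↦0, 1↦5, 2↦8, 3↦9, 4↦8, 5↦5, 6↦0, 7↦4, 8↦6, 9↦6, 10↦4]  zeros at y ∈ {0, 6}
  x = 6: [0↦0, 1↦6, 2↦10, 3↦1, 4↦1, 5↦10, 6↦6, 7↦0, 8↦3, 9↦4, 10↦3]  zeros at y ∈ {0, 7}
  x = 7: [0↦9, 1↦5, 2↦10, 3↦2, 4↦3, 5↦2, 6↦10, 7↦5, 8↦9, 9↦0, 10↦0]  zeros at y ∈ {9, 10}
  x = 8: [0↦5, 1↦2, 2↦8, 3↦1, 4↦3, 5↦3, 6↦1, 7↦8, 8↦2, 9↦5, 10↦6]  zeros at y ∈ ∅
  x = 9: [0↦10, 1↦8, 2↦4, 3↦9, 4↦1, 5↦2, 6↦1, 7↦9, 8↦4, 9↦8, 10↦10]  zeros at y ∈ ∅
  x = 10: [0↦2, 1↦1, 2↦9, 3↦4, 4↦8, 5↦10, 6↦10, 7↦8, 8↦4, 9↦9, 10↦1]  zeros at y ∈ ∅
Collecting zeros: affine points = {(1, 6), (1, 7), (2, 5), (2, 9), (3, 5), (3, 10), (5, 0), (5, 6), (6, 0), (6, 7), (7, 9), (7, 10)}.
Total count |C(F_11)_aff| = 12.


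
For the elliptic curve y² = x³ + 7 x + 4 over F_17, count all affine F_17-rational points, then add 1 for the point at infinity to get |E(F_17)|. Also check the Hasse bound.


Affine points = {(0, 2), (0, 15), (2, 3), (2, 14), (3, 1), (3, 16), (11, 1), (11, 16), (15, 4), (15, 13), (16, 8), (16, 9)}; affine count = 12; |E(F_17)| = 13.

Discriminant check: Δ ∝ 4a³ + 27b² = 4·7³ + 27·4² = 4·343 + 27·16 ≡ 2 (mod 17). Nonzero ⇒ E is nonsingular.
For each x ∈ F_17, compute rhs = x³ + 7·x + 4 mod 17, then count y ∈ F_17 with y² ≡ rhs.
  x = 0: rhs = 4, matching y values: 2, 15 (2 points).
  x = 1: rhs = 12, matching y values: none (0 points).
  x = 2: rhs = 9, matching y values: 3, 14 (2 points).
  x = 3: rhs = 1, matching y values: 1, 16 (2 points).
  x = 4: rhs = 11, matching y values: none (0 points).
  x = 5: rhs = 11, matching y values: none (0 points).
  x = 6: rhs = 7, matching y values: none (0 points).
  x = 7: rhs = 5, matching y values: none (0 points).
  x = 8: rhs = 11, matching y values: none (0 points).
  x = 9: rhs = 14, matching y values: none (0 points).
  x = 10: rhs = 3, matching y values: none (0 points).
  x = 11: rhs = 1, matching y values: 1, 16 (2 points).
  x = 12: rhs = 14, matching y values: none (0 points).
  x = 13: rhs = 14, matching y values: none (0 points).
  x = 14: rhs = 7, matching y values: none (0 points).
  x = 15: rhs = 16, matching y values: 4, 13 (2 points).
  x = 16: rhs = 13, matching y values: 8, 9 (2 points).
Total affine count: 12.
Full point count |E(F_17)| = 12 + 1 = 13.
Hasse bound: |13 − (17+1)| = |-5| = 5 ≤ 2√17 ≈ 8.2462 ✓.


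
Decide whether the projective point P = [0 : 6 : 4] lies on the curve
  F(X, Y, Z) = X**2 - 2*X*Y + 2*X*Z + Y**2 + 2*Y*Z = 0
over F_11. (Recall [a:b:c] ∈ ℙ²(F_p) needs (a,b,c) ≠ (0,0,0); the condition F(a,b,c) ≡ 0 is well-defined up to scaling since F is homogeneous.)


F(0,6,4) ≡ 7 (mod 11); P is NOT on the curve.

Evaluate F(0, 6, 4) term-by-term (mod 11).
  X**2 ↦ 1·0·1·1 = 0
  -2*X*Y ↦ -2·0·6·1 = 0
  2*X*Z ↦ 2·0·1·4 = 0
  Y**2 ↦ 1·1·36·1 = 36
  2*Y*Z ↦ 2·1·6·4 = 48
Sum: F(0, 6, 4) = (0) + (0) + (0) + (36) + (48) = 84.
Reducing mod 11: 84 ≡ 7 (mod 11).
Since F(a, b, c) ≡ 7 ≠ 0 (mod 11), P does NOT lie on the curve.


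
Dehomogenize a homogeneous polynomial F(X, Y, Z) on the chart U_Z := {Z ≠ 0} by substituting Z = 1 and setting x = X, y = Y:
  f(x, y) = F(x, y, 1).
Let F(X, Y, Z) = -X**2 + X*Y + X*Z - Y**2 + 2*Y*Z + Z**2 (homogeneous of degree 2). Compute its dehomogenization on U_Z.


f(x, y) = -x**2 + x*y + x - y**2 + 2*y + 1

On U_Z we set Z = 1. Each monomial c·X^i·Y^j·Z^k in F becomes c·x^i·y^j·1^k = c·x^i·y^j.
Substituting Z = 1: F(X, Y, 1) = -x**2 + x*y + x - y**2 + 2*y + 1.
Note: deg(f) ≤ deg(F) = 2; strict inequality happens when F is divisible by Z (lost terms).


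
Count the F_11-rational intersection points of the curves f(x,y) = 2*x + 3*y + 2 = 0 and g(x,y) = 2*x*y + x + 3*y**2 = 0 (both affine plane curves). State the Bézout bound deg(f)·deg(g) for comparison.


Common zeros: {(1, 6)}; count = 1; Bézout bound = 2.

deg(f) = 1, deg(g) = 2, so Bézout bound = 2.
Scan x ∈ F_11. For each x, list the y ∈ F_11 with f(x, y) ≡ 0 and those with g(x, y) ≡ 0 (mod 11); the common zeros in that column are the intersection.
  x = 0: f ≡ 0 at y ∈ {3}; g ≡ 0 at y ∈ {0}; common: ∅.
  x = 1: f ≡ 0 at y ∈ {6}; g ≡ 0 at y ∈ {6, 8}; common: {6}.
  x = 2: f ≡ 0 at y ∈ {9}; g ≡ 0 at y ∈ {2, 4}; common: ∅.
  x = 3: f ≡ 0 at y ∈ {1}; g ≡ 0 at y ∈ {10}; common: ∅.
  x = 4: f ≡ 0 at y ∈ {4}; g ≡ 0 at y ∈ {3, 9}; common: ∅.
  x = 5: f ≡ 0 at y ∈ {7}; g ≡ 0 at y ∈ ∅; common: ∅.
  x = 6: f ≡ 0 at y ∈ {10}; g ≡ 0 at y ∈ ∅; common: ∅.
  x = 7: f ≡ 0 at y ∈ {2}; g ≡ 0 at y ∈ ∅; common: ∅.
  x = 8: f ≡ 0 at y ∈ {5}; g ≡ 0 at y ∈ ∅; common: ∅.
  x = 9: f ≡ 0 at y ∈ {8}; g ≡ 0 at y ∈ ∅; common: ∅.
  x = 10: f ≡ 0 at y ∈ {0}; g ≡ 0 at y ∈ {1, 7}; common: ∅.
Collecting: common zeros = {(1, 6)}, so the count is 1.
Comparison with the Bézout bound: 1 ≤ 2 = deg(f)·deg(g), as expected for curves with no common component (the affine F_11-count falls short of the bound because intersections may lie at infinity, over extension fields, or carry multiplicity).


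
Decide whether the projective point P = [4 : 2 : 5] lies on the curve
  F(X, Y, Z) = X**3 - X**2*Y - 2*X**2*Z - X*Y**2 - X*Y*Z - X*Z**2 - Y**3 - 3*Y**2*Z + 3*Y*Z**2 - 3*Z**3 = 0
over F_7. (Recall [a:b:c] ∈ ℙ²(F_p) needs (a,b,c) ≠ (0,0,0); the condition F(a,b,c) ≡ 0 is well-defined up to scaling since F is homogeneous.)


F(4,2,5) ≡ 4 (mod 7); P is NOT on the curve.

Evaluate F(4, 2, 5) term-by-term (mod 7).
  X**3 ↦ 1·64·1·1 = 64
  -X**2*Y ↦ -1·16·2·1 = -32
  -2*X**2*Z ↦ -2·16·1·5 = -160
  -X*Y**2 ↦ -1·4·4·1 = -16
  -X*Y*Z ↦ -1·4·2·5 = -40
  -X*Z**2 ↦ -1·4·1·25 = -100
  -Y**3 ↦ -1·1·8·1 = -8
  -3*Y**2*Z ↦ -3·1·4·5 = -60
  3*Y*Z**2 ↦ 3·1·2·25 = 150
  -3*Z**3 ↦ -3·1·1·125 = -375
Sum: F(4, 2, 5) = (64) + (-32) + (-160) + (-16) + (-40) + (-100) + (-8) + (-60) + (150) + (-375) = -577.
Reducing mod 7: -577 ≡ 4 (mod 7).
Since F(a, b, c) ≡ 4 ≠ 0 (mod 7), P does NOT lie on the curve.


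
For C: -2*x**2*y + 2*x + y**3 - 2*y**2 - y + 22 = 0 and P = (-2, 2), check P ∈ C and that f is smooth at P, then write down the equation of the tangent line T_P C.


Tangent line at P: 18*x - 5*y + 46 = 0.

Step 1: f(-2, 2) = 0, so P lies on C.
Step 2: partial derivatives
  f_x(x, y) = -4*x*y + 2, f_y(x, y) = -2*x**2 + 3*y**2 - 4*y - 1.
  f_x(P) = 18, f_y(P) = -5 (gradient nonzero, so P is smooth).
Step 3: tangent line at P: 18·(x − -2) + -5·(y − 2) = 0.
Expanding: 18*x - 5*y + 46 = 0.


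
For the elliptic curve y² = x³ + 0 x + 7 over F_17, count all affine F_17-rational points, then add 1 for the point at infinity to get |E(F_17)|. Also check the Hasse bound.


Affine points = {(1, 5), (1, 12), (2, 7), (2, 10), (3, 0), (5, 8), (5, 9), (6, 6), (6, 11), (8, 3), (8, 14), (10, 2), (10, 15), (12, 1), (12, 16), (15, 4), (15, 13)}; affine count = 17; |E(F_17)| = 18.

Discriminant check: Δ ∝ 4a³ + 27b² = 4·0³ + 27·7² = 4·0 + 27·49 ≡ 14 (mod 17). Nonzero ⇒ E is nonsingular.
For each x ∈ F_17, compute rhs = x³ + 0·x + 7 mod 17, then count y ∈ F_17 with y² ≡ rhs.
  x = 0: rhs = 7, matching y values: none (0 points).
  x = 1: rhs = 8, matching y values: 5, 12 (2 points).
  x = 2: rhs = 15, matching y values: 7, 10 (2 points).
  x = 3: rhs = 0, matching y values: 0 (1 points).
  x = 4: rhs = 3, matching y values: none (0 points).
  x = 5: rhs = 13, matching y values: 8, 9 (2 points).
  x = 6: rhs = 2, matching y values: 6, 11 (2 points).
  x = 7: rhs = 10, matching y values: none (0 points).
  x = 8: rhs = 9, matching y values: 3, 14 (2 points).
  x = 9: rhs = 5, matching y values: none (0 points).
  x = 10: rhs = 4, matching y values: 2, 15 (2 points).
  x = 11: rhs = 12, matching y values: none (0 points).
  x = 12: rhs = 1, matching y values: 1, 16 (2 points).
  x = 13: rhs = 11, matching y values: none (0 points).
  x = 14: rhs = 14, matching y values: none (0 points).
  x = 15: rhs = 16, matching y values: 4, 13 (2 points).
  x = 16: rhs = 6, matching y values: none (0 points).
Total affine count: 17.
Full point count |E(F_17)| = 17 + 1 = 18.
Hasse bound: |18 − (17+1)| = |0| = 0 ≤ 2√17 ≈ 8.2462 ✓.


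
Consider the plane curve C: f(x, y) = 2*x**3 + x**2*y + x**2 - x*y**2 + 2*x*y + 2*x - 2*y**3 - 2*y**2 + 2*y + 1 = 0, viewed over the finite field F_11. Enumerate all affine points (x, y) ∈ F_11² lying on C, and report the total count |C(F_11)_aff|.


Affine F_11-points: {(1, 7), (1, 9), (1, 10), (2, 5), (3, 3), (3, 5), (3, 6), (4, 2), (4, 4), (5, 0), (5, 6), (5, 7), (7, 8), (9, 8)}; count = 14.

For each of the 121 pairs (x, y) ∈ F_11², evaluate f(x, y) mod 11. Record the zeros.
  x = 0: [0↦1, 1↦10, 2↦3, 3↦1, 4↦3, 5↦8, 6↦4, 7↦1, 8↦9, 9↦5, 10↦10]  zeros at y ∈ ∅
  x = 1: [0↦6, 1↦6, 2↦10, 3↦6, 4↦4, 5↦3, 6↦2, 7↦0, 8↦7, 9↦0, 10↦0]  zeros at y ∈ {7, 9, 10}
  x = 2: [0↦3, 1↦7, 2↦2, 3↦9, 4↦5, 5↦0, 6↦4, 7↦5, 8↦2, 9↦5, 10↦2]  zeros at y ∈ {5}
  x = 3: [0↦4, 1↦3, 2↦2, 3↦0, 4↦7, 5↦0, 6↦0, 7↦6, 8↦6, 9↦10, 10↦6]  zeros at y ∈ {3, 5, 6}
  x = 4: [0↦10, 1↦6, 2↦0, 3↦2, 4↦0, 5↦4, 6↦2, 7↦4, 8↦9, 9↦5, 10↦2]  zeros at y ∈ {2, 4}
  x = 5: [0↦0, 1↦6, 2↦8, 3↦5, 4↦7, 5↦2, 6↦0, 7↦0, 8↦1, 9↦2, 10↦2]  zeros at y ∈ {0, 6, 7}
  x = 6: [0↦8, 1↦4, 2↦5, 3↦10, 4↦7, 5↦6, 6↦6, 7↦6, 8↦5, 9↦2, 10↦7]  zeros at y ∈ ∅
  x = 7: [0↦2, 1↦1, 2↦3, 3↦7, 4↦1, 5↦6, 6↦10, 7↦1, 8↦0, 9↦6, 10↦7]  zeros at y ∈ {8}
  x = 8: [0↦5, 1↦9, 2↦3, 3↦8, 4↦1, 5↦3, 6↦2, 7↦8, 8↦9, 9↦4, 10↦3]  zeros at y ∈ ∅
  x = 9: [0↦7, 1↦7, 2↦6, 3↦3, 4↦8, 5↦9, 6↦5, 7↦6, 8↦0, 9↦8, 10↦7]  zeros at y ∈ {8}
  x = 10: [0↦9, 1↦7, 2↦2, 3↦4, 4↦1, 5↦3, 6↦9, 7↦7, 8↦7, 9↦8, 10↦9]  zeros at y ∈ ∅
Collecting zeros: affine points = {(1, 7), (1, 9), (1, 10), (2, 5), (3, 3), (3, 5), (3, 6), (4, 2), (4, 4), (5, 0), (5, 6), (5, 7), (7, 8), (9, 8)}.
Total count |C(F_11)_aff| = 14.


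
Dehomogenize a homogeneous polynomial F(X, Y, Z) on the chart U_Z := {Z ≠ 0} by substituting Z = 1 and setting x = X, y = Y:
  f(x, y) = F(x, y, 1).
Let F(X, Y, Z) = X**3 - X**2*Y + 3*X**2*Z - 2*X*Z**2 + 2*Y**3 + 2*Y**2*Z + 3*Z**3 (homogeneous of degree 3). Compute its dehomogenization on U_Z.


f(x, y) = x**3 - x**2*y + 3*x**2 - 2*x + 2*y**3 + 2*y**2 + 3

On U_Z we set Z = 1. Each monomial c·X^i·Y^j·Z^k in F becomes c·x^i·y^j·1^k = c·x^i·y^j.
Substituting Z = 1: F(X, Y, 1) = x**3 - x**2*y + 3*x**2 - 2*x + 2*y**3 + 2*y**2 + 3.
Note: deg(f) ≤ deg(F) = 3; strict inequality happens when F is divisible by Z (lost terms).


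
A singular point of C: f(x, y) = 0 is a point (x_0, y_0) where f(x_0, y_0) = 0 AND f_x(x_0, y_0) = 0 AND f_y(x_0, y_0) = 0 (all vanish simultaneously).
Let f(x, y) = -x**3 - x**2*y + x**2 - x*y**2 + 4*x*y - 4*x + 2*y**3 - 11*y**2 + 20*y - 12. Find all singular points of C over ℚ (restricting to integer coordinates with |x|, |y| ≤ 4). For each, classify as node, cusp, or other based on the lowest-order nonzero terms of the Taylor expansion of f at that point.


Singular points: {(0, 2)}; classification: node.

Compute partial derivatives:
  f_x = -3*x**2 - 2*x*y + 2*x - y**2 + 4*y - 4.
  f_y = -x**2 - 2*x*y + 4*x + 6*y**2 - 22*y + 20.
Scan x_0 ∈ {−4, ..., 4}. For each x_0, f_y(x_0, y) is a polynomial in y; find its integer roots y ∈ {−4, ..., 4}, then test f_x and f at those candidates.
  x = -4: f_y(-4, y) = 6*y**2 - 14*y - 12; vanishes at y ∈ {3}. (-4, 3): f_x = -33 ≠ 0.
  x = -3: f_y(-3, y) = 6*y**2 - 16*y - 1; no integer root y with |y| ≤ 4.
  x = -2: f_y(-2, y) = 6*y**2 - 18*y + 8; no integer root y with |y| ≤ 4.
  x = -1: f_y(-1, y) = 6*y**2 - 20*y + 15; no integer root y with |y| ≤ 4.
  x = 0: f_y(0, y) = 6*y**2 - 22*y + 20; vanishes at y ∈ {2}. (0, 2): f_x = 0, f = 0 — SINGULAR.
  x = 1: f_y(1, y) = 6*y**2 - 24*y + 23; no integer root y with |y| ≤ 4.
  x = 2: f_y(2, y) = 6*y**2 - 26*y + 24; vanishes at y ∈ {3}. (2, 3): f_x = -21 ≠ 0.
  x = 3: f_y(3, y) = 6*y**2 - 28*y + 23; no integer root y with |y| ≤ 4.
  x = 4: f_y(4, y) = 6*y**2 - 30*y + 20; no integer root y with |y| ≤ 4.
Only singular point on the grid: (0, 2).
Classify: substitute x = 0 + u, y = 2 + v and expand: f = -u**3 - u**2*v - u**2 - u*v**2 + 2*v**3 + v**2.
No constant or linear terms (consistent with a singular point). Quadratic part: -u**2 + v**2. Cubic part: -u**3 - u**2*v - u*v**2 + 2*v**3.
The quadratic part v**2 - u**2 = (v − u)(v + u) splits into two distinct linear factors, so there are two distinct tangent lines y − 2 = ±(x − 0) — this is a node (ordinary double point).
Classification: node.


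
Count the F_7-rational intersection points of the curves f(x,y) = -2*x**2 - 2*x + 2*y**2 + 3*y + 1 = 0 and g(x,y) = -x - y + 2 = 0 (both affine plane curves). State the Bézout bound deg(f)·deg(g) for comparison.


Common zeros: {(6, 3)}; count = 1; Bézout bound = 2.

deg(f) = 2, deg(g) = 1, so Bézout bound = 2.
Scan x ∈ F_7. For each x, list the y ∈ F_7 with f(x, y) ≡ 0 and those with g(x, y) ≡ 0 (mod 7); the common zeros in that column are the intersection.
  x = 0: f ≡ 0 at y ∈ {3, 6}; g ≡ 0 at y ∈ {2}; common: ∅.
  x = 1: f ≡ 0 at y ∈ ∅; g ≡ 0 at y ∈ {1}; common: ∅.
  x = 2: f ≡ 0 at y ∈ ∅; g ≡ 0 at y ∈ {0}; common: ∅.
  x = 3: f ≡ 0 at y ∈ {4, 5}; g ≡ 0 at y ∈ {6}; common: ∅.
  x = 4: f ≡ 0 at y ∈ ∅; g ≡ 0 at y ∈ {5}; common: ∅.
  x = 5: f ≡ 0 at y ∈ ∅; g ≡ 0 at y ∈ {4}; common: ∅.
  x = 6: f ≡ 0 at y ∈ {3, 6}; g ≡ 0 at y ∈ {3}; common: {3}.
Collecting: common zeros = {(6, 3)}, so the count is 1.
Comparison with the Bézout bound: 1 ≤ 2 = deg(f)·deg(g), as expected for curves with no common component (the affine F_7-count falls short of the bound because intersections may lie at infinity, over extension fields, or carry multiplicity).


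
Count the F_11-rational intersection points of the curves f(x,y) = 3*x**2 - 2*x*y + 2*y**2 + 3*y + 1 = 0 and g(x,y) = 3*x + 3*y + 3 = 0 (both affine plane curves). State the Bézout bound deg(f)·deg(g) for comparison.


Common zeros: {(0, 10), (9, 1)}; count = 2; Bézout bound = 2.

deg(f) = 2, deg(g) = 1, so Bézout bound = 2.
Scan x ∈ F_11. For each x, list the y ∈ F_11 with f(x, y) ≡ 0 and those with g(x, y) ≡ 0 (mod 11); the common zeros in that column are the intersection.
  x = 0: f ≡ 0 at y ∈ {5, 10}; g ≡ 0 at y ∈ {10}; common: {10}.
  x = 1: f ≡ 0 at y ∈ ∅; g ≡ 0 at y ∈ {9}; common: ∅.
  x = 2: f ≡ 0 at y ∈ ∅; g ≡ 0 at y ∈ {8}; common: ∅.
  x = 3: f ≡ 0 at y ∈ {8, 10}; g ≡ 0 at y ∈ {7}; common: ∅.
  x = 4: f ≡ 0 at y ∈ ∅; g ≡ 0 at y ∈ {6}; common: ∅.
  x = 5: f ≡ 0 at y ∈ ∅; g ≡ 0 at y ∈ {5}; common: ∅.
  x = 6: f ≡ 0 at y ∈ {2, 8}; g ≡ 0 at y ∈ {4}; common: ∅.
  x = 7: f ≡ 0 at y ∈ {5, 6}; g ≡ 0 at y ∈ {3}; common: ∅.
  x = 8: f ≡ 0 at y ∈ {6}; g ≡ 0 at y ∈ {2}; common: ∅.
  x = 9: f ≡ 0 at y ∈ {1}; g ≡ 0 at y ∈ {1}; common: {1}.
  x = 10: f ≡ 0 at y ∈ {1, 2}; g ≡ 0 at y ∈ {0}; common: ∅.
Collecting: common zeros = {(0, 10), (9, 1)}, so the count is 2.
Comparison with the Bézout bound: 2 ≤ 2 = deg(f)·deg(g), as expected for curves with no common component (the bound is attained).


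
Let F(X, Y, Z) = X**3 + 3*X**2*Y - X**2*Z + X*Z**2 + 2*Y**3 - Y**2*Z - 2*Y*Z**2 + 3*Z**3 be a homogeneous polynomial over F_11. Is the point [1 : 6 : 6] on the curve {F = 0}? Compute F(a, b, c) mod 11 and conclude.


F(1,6,6) ≡ 8 (mod 11); P is NOT on the curve.

Evaluate F(1, 6, 6) term-by-term (mod 11).
  X**3 ↦ 1·1·1·1 = 1
  3*X**2*Y ↦ 3·1·6·1 = 18
  -X**2*Z ↦ -1·1·1·6 = -6
  X*Z**2 ↦ 1·1·1·36 = 36
  2*Y**3 ↦ 2·1·216·1 = 432
  -Y**2*Z ↦ -1·1·36·6 = -216
  -2*Y*Z**2 ↦ -2·1·6·36 = -432
  3*Z**3 ↦ 3·1·1·216 = 648
Sum: F(1, 6, 6) = (1) + (18) + (-6) + (36) + (432) + (-216) + (-432) + (648) = 481.
Reducing mod 11: 481 ≡ 8 (mod 11).
Since F(a, b, c) ≡ 8 ≠ 0 (mod 11), P does NOT lie on the curve.


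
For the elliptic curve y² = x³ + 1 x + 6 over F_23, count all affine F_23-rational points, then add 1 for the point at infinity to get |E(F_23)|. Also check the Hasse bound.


Affine points = {(0, 11), (0, 12), (1, 10), (1, 13), (2, 4), (2, 19), (3, 6), (3, 17), (9, 10), (9, 13), (10, 2), (10, 21), (13, 10), (13, 13), (14, 2), (14, 21), (16, 1), (16, 22), (22, 2), (22, 21)}; affine count = 20; |E(F_23)| = 21.

Discriminant check: Δ ∝ 4a³ + 27b² = 4·1³ + 27·6² = 4·1 + 27·36 ≡ 10 (mod 23). Nonzero ⇒ E is nonsingular.
For each x ∈ F_23, compute rhs = x³ + 1·x + 6 mod 23, then count y ∈ F_23 with y² ≡ rhs.
  x = 0: rhs = 6, matching y values: 11, 12 (2 points).
  x = 1: rhs = 8, matching y values: 10, 13 (2 points).
  x = 2: rhs = 16, matching y values: 4, 19 (2 points).
  x = 3: rhs = 13, matching y values: 6, 17 (2 points).
  x = 4: rhs = 5, matching y values: none (0 points).
  x = 5: rhs = 21, matching y values: none (0 points).
  x = 6: rhs = 21, matching y values: none (0 points).
  x = 7: rhs = 11, matching y values: none (0 points).
  x = 8: rhs = 20, matching y values: none (0 points).
  x = 9: rhs = 8, matching y values: 10, 13 (2 points).
  x = 10: rhs = 4, matching y values: 2, 21 (2 points).
  x = 11: rhs = 14, matching y values: none (0 points).
  x = 12: rhs = 21, matching y values: none (0 points).
  x = 13: rhs = 8, matching y values: 10, 13 (2 points).
  x = 14: rhs = 4, matching y values: 2, 21 (2 points).
  x = 15: rhs = 15, matching y values: none (0 points).
  x = 16: rhs = 1, matching y values: 1, 22 (2 points).
  x = 17: rhs = 14, matching y values: none (0 points).
  x = 18: rhs = 14, matching y values: none (0 points).
  x = 19: rhs = 7, matching y values: none (0 points).
  x = 20: rhs = 22, matching y values: none (0 points).
  x = 21: rhs = 19, matching y values: none (0 points).
  x = 22: rhs = 4, matching y values: 2, 21 (2 points).
Total affine count: 20.
Full point count |E(F_23)| = 20 + 1 = 21.
Hasse bound: |21 − (23+1)| = |-3| = 3 ≤ 2√23 ≈ 9.5917 ✓.


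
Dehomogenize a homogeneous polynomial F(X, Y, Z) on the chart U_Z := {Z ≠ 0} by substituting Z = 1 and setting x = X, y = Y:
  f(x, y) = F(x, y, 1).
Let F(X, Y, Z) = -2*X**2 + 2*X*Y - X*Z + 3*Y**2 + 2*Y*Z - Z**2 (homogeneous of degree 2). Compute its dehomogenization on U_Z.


f(x, y) = -2*x**2 + 2*x*y - x + 3*y**2 + 2*y - 1

On U_Z we set Z = 1. Each monomial c·X^i·Y^j·Z^k in F becomes c·x^i·y^j·1^k = c·x^i·y^j.
Substituting Z = 1: F(X, Y, 1) = -2*x**2 + 2*x*y - x + 3*y**2 + 2*y - 1.
Note: deg(f) ≤ deg(F) = 2; strict inequality happens when F is divisible by Z (lost terms).


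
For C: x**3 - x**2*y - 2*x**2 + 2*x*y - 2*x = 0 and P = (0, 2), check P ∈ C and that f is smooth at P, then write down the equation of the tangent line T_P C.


Tangent line at P: 2*x = 0.

Step 1: f(0, 2) = 0, so P lies on C.
Step 2: partial derivatives
  f_x(x, y) = 3*x**2 - 2*x*y - 4*x + 2*y - 2, f_y(x, y) = -x**2 + 2*x.
  f_x(P) = 2, f_y(P) = 0 (gradient nonzero, so P is smooth).
Step 3: tangent line at P: 2·(x − 0) + 0·(y − 2) = 0.
Expanding: 2*x = 0.
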